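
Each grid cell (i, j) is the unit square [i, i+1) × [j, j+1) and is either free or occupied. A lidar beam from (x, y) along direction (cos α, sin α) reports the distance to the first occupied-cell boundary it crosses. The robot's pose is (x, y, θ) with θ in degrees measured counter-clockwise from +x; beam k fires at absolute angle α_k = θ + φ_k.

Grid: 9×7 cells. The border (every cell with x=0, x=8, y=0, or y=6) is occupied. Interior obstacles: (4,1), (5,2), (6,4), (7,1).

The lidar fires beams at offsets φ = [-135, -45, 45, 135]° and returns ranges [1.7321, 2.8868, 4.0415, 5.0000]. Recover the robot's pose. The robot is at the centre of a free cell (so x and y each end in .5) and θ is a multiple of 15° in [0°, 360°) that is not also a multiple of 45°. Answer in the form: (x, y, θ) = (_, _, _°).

Candidates: 31 free-cell centres × 16 headings = 496 poses. Raycast each; keep the one whose scan matches to 4 dp.
  (2.5, 3.5, 210°): beam 1 = 2.5882 ≠ 1.7321 ✗
  (3.5, 2.5, 15°): beam 2 = 1.0000 ≠ 2.8868 ✗
  (1.5, 4.5, 120°): beam 1 = 6.7293 ≠ 1.7321 ✗
  (7.5, 5.5, 105°): beam 1 = 0.5774 ≠ 1.7321 ✗
  …
  (3.5, 4.5, 195°): r_1=1.7321, r_2=2.8868, r_3=4.0415, r_4=5.0000 — all match ✓
Unique over the lattice → pose = (3.5, 4.5, 195°).

(x, y, θ) = (3.5, 4.5, 195°)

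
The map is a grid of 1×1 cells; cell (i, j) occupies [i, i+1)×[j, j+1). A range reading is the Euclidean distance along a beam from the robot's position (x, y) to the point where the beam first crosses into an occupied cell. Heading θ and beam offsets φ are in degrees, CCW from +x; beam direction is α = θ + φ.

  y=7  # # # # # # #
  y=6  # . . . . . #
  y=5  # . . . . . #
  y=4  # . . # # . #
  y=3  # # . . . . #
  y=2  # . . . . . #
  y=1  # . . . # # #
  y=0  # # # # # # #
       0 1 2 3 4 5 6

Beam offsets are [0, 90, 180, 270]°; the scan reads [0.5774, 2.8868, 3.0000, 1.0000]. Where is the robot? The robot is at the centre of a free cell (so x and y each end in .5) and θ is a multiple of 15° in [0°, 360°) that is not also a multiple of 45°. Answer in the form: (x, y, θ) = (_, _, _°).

Candidates: 25 free-cell centres × 16 headings = 400 poses. Raycast each; keep the one whose scan matches to 4 dp.
  (5.5, 4.5, 105°): beam 1 = 2.5882 ≠ 0.5774 ✗
  (4.5, 3.5, 105°): beam 1 = 0.5176 ≠ 0.5774 ✗
  (3.5, 3.5, 285°): beam 1 = 1.9319 ≠ 0.5774 ✗
  (5.5, 5.5, 120°): beam 1 = 1.7321 ≠ 0.5774 ✗
  (4.5, 2.5, 240°): beam 2 = 1.0000 ≠ 2.8868 ✗
  …
  (2.5, 3.5, 150°): r_1=0.5774, r_2=2.8868, r_3=3.0000, r_4=1.0000 — all match ✓
No second candidate reproduces the full scan.

(x, y, θ) = (2.5, 3.5, 150°)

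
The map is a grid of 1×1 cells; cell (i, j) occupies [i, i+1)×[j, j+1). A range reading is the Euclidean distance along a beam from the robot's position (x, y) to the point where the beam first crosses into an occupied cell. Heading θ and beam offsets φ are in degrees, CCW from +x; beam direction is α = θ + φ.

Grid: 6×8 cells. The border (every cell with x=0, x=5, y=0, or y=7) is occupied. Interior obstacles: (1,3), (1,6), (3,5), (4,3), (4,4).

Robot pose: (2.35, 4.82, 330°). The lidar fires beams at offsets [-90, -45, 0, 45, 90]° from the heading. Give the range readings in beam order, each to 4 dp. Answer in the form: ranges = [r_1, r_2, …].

beam 1: φ=-90°, α=240°
  d=(-0.5000,-0.8660)  start (2,4)  tX=0.7000 tY=0.9469  stride 1/|dx|=2.0000 1/|dy|=1.1547
    cross x-line → (1,4), t=0.7000
    cross y-line → (1,3), t=0.9469 (wall)
  → r_1 = 0.9469
beam 2: φ=-45°, α=285°
  d=(0.2588,-0.9659)  start (2,4)  tX=2.5114 tY=0.8489  stride 1/|dx|=3.8637 1/|dy|=1.0353
    cross y-line → (2,3), t=0.8489
    cross y-line → (2,2), t=1.8842
    cross x-line → (3,2), t=2.5114
    cross y-line → (3,1), t=2.9195
    cross y-line → (3,0), t=3.9548 (wall)
  → r_2 = 3.9548
beam 3: φ=0°, α=330°
  d=(0.8660,-0.5000)  start (2,4)  tX=0.7506 tY=1.6400  stride 1/|dx|=1.1547 1/|dy|=2.0000
    cross x-line → (3,4), t=0.7506
    cross y-line → (3,3), t=1.6400
    cross x-line → (4,3), t=1.9053 (wall)
  → r_3 = 1.9053
beam 4: φ=45°, α=15°
  d=(0.9659,0.2588)  start (2,4)  tX=0.6729 tY=0.6955  stride 1/|dx|=1.0353 1/|dy|=3.8637
    cross x-line → (3,4), t=0.6729
    cross y-line → (3,5), t=0.6955 (wall)
  → r_4 = 0.6955
beam 5: φ=90°, α=60°
  d=(0.5000,0.8660)  start (2,4)  tX=1.3000 tY=0.2078  stride 1/|dx|=2.0000 1/|dy|=1.1547
    cross y-line → (2,5), t=0.2078
    cross x-line → (3,5), t=1.3000 (wall)
  → r_5 = 1.3000

ranges = [0.9469, 3.9548, 1.9053, 0.6955, 1.3000]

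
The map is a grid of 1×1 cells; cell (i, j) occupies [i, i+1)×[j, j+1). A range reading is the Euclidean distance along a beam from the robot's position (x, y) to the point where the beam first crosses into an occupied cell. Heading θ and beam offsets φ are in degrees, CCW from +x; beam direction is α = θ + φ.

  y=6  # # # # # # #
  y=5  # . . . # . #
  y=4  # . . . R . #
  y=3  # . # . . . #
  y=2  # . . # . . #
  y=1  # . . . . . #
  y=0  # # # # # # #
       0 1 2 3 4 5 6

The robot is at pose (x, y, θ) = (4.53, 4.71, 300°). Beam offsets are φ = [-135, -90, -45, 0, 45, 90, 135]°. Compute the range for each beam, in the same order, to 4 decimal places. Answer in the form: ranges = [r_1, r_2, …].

ranges = [3.6545, 1.7667, 2.0478, 2.9400, 1.5219, 1.6974, 0.3002]

beam 1: φ=-135°, α=165°
  direction (-0.9659, 0.2588); cell (4,4); t to first gridline: x 0.5487, y 1.1205 (then +1.0353 / +3.8637)
    (3,4) via x @ 0.5487
    (3,5) via y @ 1.1205
    (2,5) via x @ 1.5840
    (1,5) via x @ 2.6192
    (0,5) via x @ 3.6545  # hit
  → r_1 = 3.6545
beam 2: φ=-90°, α=210°
  direction (-0.8660, -0.5000); cell (4,4); t to first gridline: x 0.6120, y 1.4200 (then +1.1547 / +2.0000)
    (3,4) via x @ 0.6120
    (3,3) via y @ 1.4200
    (2,3) via x @ 1.7667  # hit
  → r_2 = 1.7667
beam 3: φ=-45°, α=255°
  direction (-0.2588, -0.9659); cell (4,4); t to first gridline: x 2.0478, y 0.7350 (then +3.8637 / +1.0353)
    (4,3) via y @ 0.7350
    (4,2) via y @ 1.7703
    (3,2) via x @ 2.0478  # hit
  → r_3 = 2.0478
beam 4: φ=0°, α=300°
  direction (0.5000, -0.8660); cell (4,4); t to first gridline: x 0.9400, y 0.8198 (then +2.0000 / +1.1547)
    (4,3) via y @ 0.8198
    (5,3) via x @ 0.9400
    (5,2) via y @ 1.9745
    (6,2) via x @ 2.9400  # hit
  → r_4 = 2.9400
beam 5: φ=45°, α=345°
  direction (0.9659, -0.2588); cell (4,4); t to first gridline: x 0.4866, y 2.7432 (then +1.0353 / +3.8637)
    (5,4) via x @ 0.4866
    (6,4) via x @ 1.5219  # hit
  → r_5 = 1.5219
beam 6: φ=90°, α=30°
  direction (0.8660, 0.5000); cell (4,4); t to first gridline: x 0.5427, y 0.5800 (then +1.1547 / +2.0000)
    (5,4) via x @ 0.5427
    (5,5) via y @ 0.5800
    (6,5) via x @ 1.6974  # hit
  → r_6 = 1.6974
beam 7: φ=135°, α=75°
  direction (0.2588, 0.9659); cell (4,4); t to first gridline: x 1.8159, y 0.3002 (then +3.8637 / +1.0353)
    (4,5) via y @ 0.3002  # hit
  → r_7 = 0.3002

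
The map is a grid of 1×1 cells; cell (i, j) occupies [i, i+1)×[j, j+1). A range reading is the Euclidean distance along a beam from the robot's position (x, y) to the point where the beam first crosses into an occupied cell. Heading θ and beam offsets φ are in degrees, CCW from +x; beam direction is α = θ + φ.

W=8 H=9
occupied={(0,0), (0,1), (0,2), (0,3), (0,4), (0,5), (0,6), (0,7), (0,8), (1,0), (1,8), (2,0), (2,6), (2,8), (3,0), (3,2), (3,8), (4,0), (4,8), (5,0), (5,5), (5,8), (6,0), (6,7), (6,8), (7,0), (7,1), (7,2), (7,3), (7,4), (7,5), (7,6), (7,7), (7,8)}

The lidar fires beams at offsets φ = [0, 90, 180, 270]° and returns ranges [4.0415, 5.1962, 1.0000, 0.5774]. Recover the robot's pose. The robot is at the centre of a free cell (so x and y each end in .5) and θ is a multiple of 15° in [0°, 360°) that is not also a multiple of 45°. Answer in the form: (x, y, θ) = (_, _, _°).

The pose lattice has 38·16 = 608 candidates. Test each by forward raycasting.
  (4.5, 4.5, 30°): beam 1 = 1.0000 ≠ 4.0415 ✗
  (5.5, 2.5, 240°): beam 1 = 1.7321 ≠ 4.0415 ✗
  (4.5, 2.5, 75°): beam 1 = 2.5882 ≠ 4.0415 ✗
  (3.5, 6.5, 150°): beam 1 = 0.5774 ≠ 4.0415 ✗
  …
  (1.5, 4.5, 300°): r_1=4.0415, r_2=5.1962, r_3=1.0000, r_4=0.5774 — all match ✓
No second candidate reproduces the full scan.

(x, y, θ) = (1.5, 4.5, 300°)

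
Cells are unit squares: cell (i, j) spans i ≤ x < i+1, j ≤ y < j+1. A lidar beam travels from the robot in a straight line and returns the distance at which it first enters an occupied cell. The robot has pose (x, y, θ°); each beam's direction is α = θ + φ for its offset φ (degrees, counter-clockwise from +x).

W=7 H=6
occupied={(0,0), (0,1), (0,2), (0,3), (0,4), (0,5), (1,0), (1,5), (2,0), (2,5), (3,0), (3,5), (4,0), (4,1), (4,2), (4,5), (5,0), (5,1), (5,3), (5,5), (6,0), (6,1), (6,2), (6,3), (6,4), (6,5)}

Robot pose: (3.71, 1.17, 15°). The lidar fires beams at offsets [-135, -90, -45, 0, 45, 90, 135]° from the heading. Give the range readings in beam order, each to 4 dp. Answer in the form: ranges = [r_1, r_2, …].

beam 1: φ=-135°, α=240°
  direction (-0.5000, -0.8660); cell (3,1); t to first gridline: x 1.4200, y 0.1963 (then +2.0000 / +1.1547)
    (3,0) via y @ 0.1963  # hit
  → r_1 = 0.1963
beam 2: φ=-90°, α=285°
  direction (0.2588, -0.9659); cell (3,1); t to first gridline: x 1.1205, y 0.1760 (then +3.8637 / +1.0353)
    (3,0) via y @ 0.1760  # hit
  → r_2 = 0.1760
beam 3: φ=-45°, α=330°
  direction (0.8660, -0.5000); cell (3,1); t to first gridline: x 0.3349, y 0.3400 (then +1.1547 / +2.0000)
    (4,1) via x @ 0.3349  # hit
  → r_3 = 0.3349
beam 4: φ=0°, α=15°
  direction (0.9659, 0.2588); cell (3,1); t to first gridline: x 0.3002, y 3.2069 (then +1.0353 / +3.8637)
    (4,1) via x @ 0.3002  # hit
  → r_4 = 0.3002
beam 5: φ=45°, α=60°
  direction (0.5000, 0.8660); cell (3,1); t to first gridline: x 0.5800, y 0.9584 (then +2.0000 / +1.1547)
    (4,1) via x @ 0.5800  # hit
  → r_5 = 0.5800
beam 6: φ=90°, α=105°
  direction (-0.2588, 0.9659); cell (3,1); t to first gridline: x 2.7432, y 0.8593 (then +3.8637 / +1.0353)
    (3,2) via y @ 0.8593
    (3,3) via y @ 1.8946
    (2,3) via x @ 2.7432
    (2,4) via y @ 2.9298
    (2,5) via y @ 3.9651  # hit
  → r_6 = 3.9651
beam 7: φ=135°, α=150°
  direction (-0.8660, 0.5000); cell (3,1); t to first gridline: x 0.8198, y 1.6600 (then +1.1547 / +2.0000)
    (2,1) via x @ 0.8198
    (2,2) via y @ 1.6600
    (1,2) via x @ 1.9745
    (0,2) via x @ 3.1292  # hit
  → r_7 = 3.1292

ranges = [0.1963, 0.1760, 0.3349, 0.3002, 0.5800, 3.9651, 3.1292]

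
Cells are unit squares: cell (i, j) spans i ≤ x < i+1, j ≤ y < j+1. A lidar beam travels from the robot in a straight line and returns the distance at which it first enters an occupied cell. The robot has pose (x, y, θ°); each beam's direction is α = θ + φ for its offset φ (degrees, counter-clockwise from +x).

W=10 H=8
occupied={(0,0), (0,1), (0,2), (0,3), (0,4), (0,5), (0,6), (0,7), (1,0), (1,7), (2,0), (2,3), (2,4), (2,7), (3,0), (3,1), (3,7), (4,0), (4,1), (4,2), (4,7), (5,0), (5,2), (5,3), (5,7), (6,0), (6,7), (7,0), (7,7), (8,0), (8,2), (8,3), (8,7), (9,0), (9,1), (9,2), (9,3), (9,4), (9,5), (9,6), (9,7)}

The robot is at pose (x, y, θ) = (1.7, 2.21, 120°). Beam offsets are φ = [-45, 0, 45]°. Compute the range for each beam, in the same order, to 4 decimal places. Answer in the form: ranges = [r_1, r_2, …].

ranges = [1.1591, 1.4000, 0.7247]

beam 1: φ=-45°, α=75°
  dir = (cos 75°, sin 75°) = (0.2588, 0.9659); from cell (1,2)
  next x-line at t=1.1591, next y-line at t=0.8179; Δt_x=3.8637, Δt_y=1.0353
    y: enter (1,3) at t=0.8179
    x: enter (2,3) at t=1.1591 ← occupied
  → r_1 = 1.1591
beam 2: φ=0°, α=120°
  dir = (cos 120°, sin 120°) = (-0.5000, 0.8660); from cell (1,2)
  next x-line at t=1.4000, next y-line at t=0.9122; Δt_x=2.0000, Δt_y=1.1547
    y: enter (1,3) at t=0.9122
    x: enter (0,3) at t=1.4000 ← occupied
  → r_2 = 1.4000
beam 3: φ=45°, α=165°
  dir = (cos 165°, sin 165°) = (-0.9659, 0.2588); from cell (1,2)
  next x-line at t=0.7247, next y-line at t=3.0523; Δt_x=1.0353, Δt_y=3.8637
    x: enter (0,2) at t=0.7247 ← occupied
  → r_3 = 0.7247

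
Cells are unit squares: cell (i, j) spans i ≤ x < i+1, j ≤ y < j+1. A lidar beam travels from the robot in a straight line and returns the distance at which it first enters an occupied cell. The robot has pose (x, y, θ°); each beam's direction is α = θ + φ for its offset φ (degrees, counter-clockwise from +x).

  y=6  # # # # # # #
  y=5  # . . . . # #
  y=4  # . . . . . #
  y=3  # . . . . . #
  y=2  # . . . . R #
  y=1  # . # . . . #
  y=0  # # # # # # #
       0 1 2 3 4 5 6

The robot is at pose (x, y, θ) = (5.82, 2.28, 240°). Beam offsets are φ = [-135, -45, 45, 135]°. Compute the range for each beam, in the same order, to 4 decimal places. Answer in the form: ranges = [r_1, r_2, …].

beam 1: φ=-135°, α=105°
  dir = (cos 105°, sin 105°) = (-0.2588, 0.9659); from cell (5,2)
  next x-line at t=3.1682, next y-line at t=0.7454; Δt_x=3.8637, Δt_y=1.0353
    y: enter (5,3) at t=0.7454
    y: enter (5,4) at t=1.7807
    y: enter (5,5) at t=2.8160 ← occupied
  → r_1 = 2.8160
beam 2: φ=-45°, α=195°
  dir = (cos 195°, sin 195°) = (-0.9659, -0.2588); from cell (5,2)
  next x-line at t=0.8489, next y-line at t=1.0818; Δt_x=1.0353, Δt_y=3.8637
    x: enter (4,2) at t=0.8489
    y: enter (4,1) at t=1.0818
    x: enter (3,1) at t=1.8842
    x: enter (2,1) at t=2.9195 ← occupied
  → r_2 = 2.9195
beam 3: φ=45°, α=285°
  dir = (cos 285°, sin 285°) = (0.2588, -0.9659); from cell (5,2)
  next x-line at t=0.6955, next y-line at t=0.2899; Δt_x=3.8637, Δt_y=1.0353
    y: enter (5,1) at t=0.2899
    x: enter (6,1) at t=0.6955 ← occupied
  → r_3 = 0.6955
beam 4: φ=135°, α=15°
  dir = (cos 15°, sin 15°) = (0.9659, 0.2588); from cell (5,2)
  next x-line at t=0.1863, next y-line at t=2.7819; Δt_x=1.0353, Δt_y=3.8637
    x: enter (6,2) at t=0.1863 ← occupied
  → r_4 = 0.1863

ranges = [2.8160, 2.9195, 0.6955, 0.1863]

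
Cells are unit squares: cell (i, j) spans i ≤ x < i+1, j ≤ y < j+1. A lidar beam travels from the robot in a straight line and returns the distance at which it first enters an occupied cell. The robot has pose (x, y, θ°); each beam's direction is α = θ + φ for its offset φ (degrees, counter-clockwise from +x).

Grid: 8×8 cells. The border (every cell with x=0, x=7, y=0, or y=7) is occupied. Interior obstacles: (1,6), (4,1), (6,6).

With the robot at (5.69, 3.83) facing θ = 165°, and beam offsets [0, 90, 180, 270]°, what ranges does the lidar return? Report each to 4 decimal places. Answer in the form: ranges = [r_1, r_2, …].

beam 1: φ=0°, α=165°
  direction (-0.9659, 0.2588); cell (5,3); t to first gridline: x 0.7143, y 0.6568 (then +1.0353 / +3.8637)
    (5,4) via y @ 0.6568
    (4,4) via x @ 0.7143
    (3,4) via x @ 1.7496
    (2,4) via x @ 2.7849
    (1,4) via x @ 3.8202
    (1,5) via y @ 4.5205
    (0,5) via x @ 4.8554  # hit
  → r_1 = 4.8554
beam 2: φ=90°, α=255°
  direction (-0.2588, -0.9659); cell (5,3); t to first gridline: x 2.6660, y 0.8593 (then +3.8637 / +1.0353)
    (5,2) via y @ 0.8593
    (5,1) via y @ 1.8946
    (4,1) via x @ 2.6660  # hit
  → r_2 = 2.6660
beam 3: φ=180°, α=345°
  direction (0.9659, -0.2588); cell (5,3); t to first gridline: x 0.3209, y 3.2069 (then +1.0353 / +3.8637)
    (6,3) via x @ 0.3209
    (7,3) via x @ 1.3562  # hit
  → r_3 = 1.3562
beam 4: φ=270°, α=75°
  direction (0.2588, 0.9659); cell (5,3); t to first gridline: x 1.1977, y 0.1760 (then +3.8637 / +1.0353)
    (5,4) via y @ 0.1760
    (6,4) via x @ 1.1977
    (6,5) via y @ 1.2113
    (6,6) via y @ 2.2465  # hit
  → r_4 = 2.2465

ranges = [4.8554, 2.6660, 1.3562, 2.2465]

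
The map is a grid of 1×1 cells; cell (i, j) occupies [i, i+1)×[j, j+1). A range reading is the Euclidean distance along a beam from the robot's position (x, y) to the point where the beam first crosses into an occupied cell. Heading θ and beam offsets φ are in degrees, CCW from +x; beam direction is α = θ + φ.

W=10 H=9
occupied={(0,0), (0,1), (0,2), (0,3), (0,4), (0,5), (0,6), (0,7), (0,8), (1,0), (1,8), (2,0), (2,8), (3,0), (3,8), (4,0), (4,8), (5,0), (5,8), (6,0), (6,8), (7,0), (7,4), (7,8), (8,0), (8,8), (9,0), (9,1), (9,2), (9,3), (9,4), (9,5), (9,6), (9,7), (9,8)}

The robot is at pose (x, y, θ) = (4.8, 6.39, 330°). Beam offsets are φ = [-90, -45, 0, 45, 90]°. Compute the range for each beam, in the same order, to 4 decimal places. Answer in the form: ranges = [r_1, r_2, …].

ranges = [6.2238, 5.5801, 2.7800, 4.3482, 1.8591]

beam 1: φ=-90°, α=240°
  d=(-0.5000,-0.8660)  start (4,6)  tX=1.6000 tY=0.4503  stride 1/|dx|=2.0000 1/|dy|=1.1547
    cross y-line → (4,5), t=0.4503
    cross x-line → (3,5), t=1.6000
    cross y-line → (3,4), t=1.6050
    cross y-line → (3,3), t=2.7597
    cross x-line → (2,3), t=3.6000
    cross y-line → (2,2), t=3.9144
    cross y-line → (2,1), t=5.0691
    cross x-line → (1,1), t=5.6000
    cross y-line → (1,0), t=6.2238 (wall)
  → r_1 = 6.2238
beam 2: φ=-45°, α=285°
  d=(0.2588,-0.9659)  start (4,6)  tX=0.7727 tY=0.4038  stride 1/|dx|=3.8637 1/|dy|=1.0353
    cross y-line → (4,5), t=0.4038
    cross x-line → (5,5), t=0.7727
    cross y-line → (5,4), t=1.4390
    cross y-line → (5,3), t=2.4743
    cross y-line → (5,2), t=3.5096
    cross y-line → (5,1), t=4.5449
    cross x-line → (6,1), t=4.6364
    cross y-line → (6,0), t=5.5801 (wall)
  → r_2 = 5.5801
beam 3: φ=0°, α=330°
  d=(0.8660,-0.5000)  start (4,6)  tX=0.2309 tY=0.7800  stride 1/|dx|=1.1547 1/|dy|=2.0000
    cross x-line → (5,6), t=0.2309
    cross y-line → (5,5), t=0.7800
    cross x-line → (6,5), t=1.3856
    cross x-line → (7,5), t=2.5403
    cross y-line → (7,4), t=2.7800 (wall)
  → r_3 = 2.7800
beam 4: φ=45°, α=15°
  d=(0.9659,0.2588)  start (4,6)  tX=0.2071 tY=2.3569  stride 1/|dx|=1.0353 1/|dy|=3.8637
    cross x-line → (5,6), t=0.2071
    cross x-line → (6,6), t=1.2423
    cross x-line → (7,6), t=2.2776
    cross y-line → (7,7), t=2.3569
    cross x-line → (8,7), t=3.3129
    cross x-line → (9,7), t=4.3482 (wall)
  → r_4 = 4.3482
beam 5: φ=90°, α=60°
  d=(0.5000,0.8660)  start (4,6)  tX=0.4000 tY=0.7044  stride 1/|dx|=2.0000 1/|dy|=1.1547
    cross x-line → (5,6), t=0.4000
    cross y-line → (5,7), t=0.7044
    cross y-line → (5,8), t=1.8591 (wall)
  → r_5 = 1.8591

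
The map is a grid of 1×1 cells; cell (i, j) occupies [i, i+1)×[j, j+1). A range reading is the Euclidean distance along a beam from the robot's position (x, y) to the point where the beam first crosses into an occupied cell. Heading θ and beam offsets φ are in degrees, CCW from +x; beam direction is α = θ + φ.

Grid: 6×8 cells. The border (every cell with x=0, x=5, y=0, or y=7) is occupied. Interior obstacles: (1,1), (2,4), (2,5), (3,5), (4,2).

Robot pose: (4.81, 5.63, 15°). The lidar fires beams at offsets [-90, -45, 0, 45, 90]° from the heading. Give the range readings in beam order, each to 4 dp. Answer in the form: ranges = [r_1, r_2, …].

beam 1: φ=-90°, α=285°
  d=(0.2588,-0.9659)  start (4,5)  tX=0.7341 tY=0.6522  stride 1/|dx|=3.8637 1/|dy|=1.0353
    cross y-line → (4,4), t=0.6522
    cross x-line → (5,4), t=0.7341 (wall)
  → r_1 = 0.7341
beam 2: φ=-45°, α=330°
  d=(0.8660,-0.5000)  start (4,5)  tX=0.2194 tY=1.2600  stride 1/|dx|=1.1547 1/|dy|=2.0000
    cross x-line → (5,5), t=0.2194 (wall)
  → r_2 = 0.2194
beam 3: φ=0°, α=15°
  d=(0.9659,0.2588)  start (4,5)  tX=0.1967 tY=1.4296  stride 1/|dx|=1.0353 1/|dy|=3.8637
    cross x-line → (5,5), t=0.1967 (wall)
  → r_3 = 0.1967
beam 4: φ=45°, α=60°
  d=(0.5000,0.8660)  start (4,5)  tX=0.3800 tY=0.4272  stride 1/|dx|=2.0000 1/|dy|=1.1547
    cross x-line → (5,5), t=0.3800 (wall)
  → r_4 = 0.3800
beam 5: φ=90°, α=105°
  d=(-0.2588,0.9659)  start (4,5)  tX=3.1296 tY=0.3831  stride 1/|dx|=3.8637 1/|dy|=1.0353
    cross y-line → (4,6), t=0.3831
    cross y-line → (4,7), t=1.4183 (wall)
  → r_5 = 1.4183

ranges = [0.7341, 0.2194, 0.1967, 0.3800, 1.4183]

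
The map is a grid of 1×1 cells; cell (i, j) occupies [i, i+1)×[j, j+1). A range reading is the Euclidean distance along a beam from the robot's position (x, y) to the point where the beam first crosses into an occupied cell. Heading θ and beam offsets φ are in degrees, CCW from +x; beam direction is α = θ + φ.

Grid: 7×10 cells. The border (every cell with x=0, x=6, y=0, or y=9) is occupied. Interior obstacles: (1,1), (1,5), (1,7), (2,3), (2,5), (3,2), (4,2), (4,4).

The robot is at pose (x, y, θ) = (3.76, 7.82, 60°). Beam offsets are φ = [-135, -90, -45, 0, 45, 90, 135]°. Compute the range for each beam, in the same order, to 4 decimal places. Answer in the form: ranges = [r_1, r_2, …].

beam 1: φ=-135°, α=285°
  cosα=0.2588 sinα=-0.9659 | (3,7) | tMaxX 0.9273 tMaxY 0.8489 | tΔX 3.8637 tΔY 1.0353
    t=0.8489 [y] (3,6)
    t=0.9273 [x] (4,6)
    t=1.8842 [y] (4,5)
    t=2.9195 [y] (4,4) — stop
  → r_1 = 2.9195
beam 2: φ=-90°, α=330°
  cosα=0.8660 sinα=-0.5000 | (3,7) | tMaxX 0.2771 tMaxY 1.6400 | tΔX 1.1547 tΔY 2.0000
    t=0.2771 [x] (4,7)
    t=1.4318 [x] (5,7)
    t=1.6400 [y] (5,6)
    t=2.5865 [x] (6,6) — stop
  → r_2 = 2.5865
beam 3: φ=-45°, α=15°
  cosα=0.9659 sinα=0.2588 | (3,7) | tMaxX 0.2485 tMaxY 0.6955 | tΔX 1.0353 tΔY 3.8637
    t=0.2485 [x] (4,7)
    t=0.6955 [y] (4,8)
    t=1.2837 [x] (5,8)
    t=2.3190 [x] (6,8) — stop
  → r_3 = 2.3190
beam 4: φ=0°, α=60°
  cosα=0.5000 sinα=0.8660 | (3,7) | tMaxX 0.4800 tMaxY 0.2078 | tΔX 2.0000 tΔY 1.1547
    t=0.2078 [y] (3,8)
    t=0.4800 [x] (4,8)
    t=1.3625 [y] (4,9) — stop
  → r_4 = 1.3625
beam 5: φ=45°, α=105°
  cosα=-0.2588 sinα=0.9659 | (3,7) | tMaxX 2.9364 tMaxY 0.1863 | tΔX 3.8637 tΔY 1.0353
    t=0.1863 [y] (3,8)
    t=1.2216 [y] (3,9) — stop
  → r_5 = 1.2216
beam 6: φ=90°, α=150°
  cosα=-0.8660 sinα=0.5000 | (3,7) | tMaxX 0.8776 tMaxY 0.3600 | tΔX 1.1547 tΔY 2.0000
    t=0.3600 [y] (3,8)
    t=0.8776 [x] (2,8)
    t=2.0323 [x] (1,8)
    t=2.3600 [y] (1,9) — stop
  → r_6 = 2.3600
beam 7: φ=135°, α=195°
  cosα=-0.9659 sinα=-0.2588 | (3,7) | tMaxX 0.7868 tMaxY 3.1682 | tΔX 1.0353 tΔY 3.8637
    t=0.7868 [x] (2,7)
    t=1.8221 [x] (1,7) — stop
  → r_7 = 1.8221

ranges = [2.9195, 2.5865, 2.3190, 1.3625, 1.2216, 2.3600, 1.8221]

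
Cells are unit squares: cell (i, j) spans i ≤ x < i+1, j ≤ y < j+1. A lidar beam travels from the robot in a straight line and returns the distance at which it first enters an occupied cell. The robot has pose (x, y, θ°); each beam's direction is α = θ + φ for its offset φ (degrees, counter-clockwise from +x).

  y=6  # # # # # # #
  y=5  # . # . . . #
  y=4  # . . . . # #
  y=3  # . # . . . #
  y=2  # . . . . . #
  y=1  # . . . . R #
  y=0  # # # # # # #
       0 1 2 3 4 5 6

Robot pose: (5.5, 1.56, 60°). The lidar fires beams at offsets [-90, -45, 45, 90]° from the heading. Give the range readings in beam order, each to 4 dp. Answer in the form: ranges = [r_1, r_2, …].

beam 1: φ=-90°, α=330°
  dir = (cos 330°, sin 330°) = (0.8660, -0.5000); from cell (5,1)
  next x-line at t=0.5774, next y-line at t=1.1200; Δt_x=1.1547, Δt_y=2.0000
    x: enter (6,1) at t=0.5774 ← occupied
  → r_1 = 0.5774
beam 2: φ=-45°, α=15°
  dir = (cos 15°, sin 15°) = (0.9659, 0.2588); from cell (5,1)
  next x-line at t=0.5176, next y-line at t=1.7000; Δt_x=1.0353, Δt_y=3.8637
    x: enter (6,1) at t=0.5176 ← occupied
  → r_2 = 0.5176
beam 3: φ=45°, α=105°
  dir = (cos 105°, sin 105°) = (-0.2588, 0.9659); from cell (5,1)
  next x-line at t=1.9319, next y-line at t=0.4555; Δt_x=3.8637, Δt_y=1.0353
    y: enter (5,2) at t=0.4555
    y: enter (5,3) at t=1.4908
    x: enter (4,3) at t=1.9319
    y: enter (4,4) at t=2.5261
    y: enter (4,5) at t=3.5614
    y: enter (4,6) at t=4.5966 ← occupied
  → r_3 = 4.5966
beam 4: φ=90°, α=150°
  dir = (cos 150°, sin 150°) = (-0.8660, 0.5000); from cell (5,1)
  next x-line at t=0.5774, next y-line at t=0.8800; Δt_x=1.1547, Δt_y=2.0000
    x: enter (4,1) at t=0.5774
    y: enter (4,2) at t=0.8800
    x: enter (3,2) at t=1.7321
    y: enter (3,3) at t=2.8800
    x: enter (2,3) at t=2.8868 ← occupied
  → r_4 = 2.8868

ranges = [0.5774, 0.5176, 4.5966, 2.8868]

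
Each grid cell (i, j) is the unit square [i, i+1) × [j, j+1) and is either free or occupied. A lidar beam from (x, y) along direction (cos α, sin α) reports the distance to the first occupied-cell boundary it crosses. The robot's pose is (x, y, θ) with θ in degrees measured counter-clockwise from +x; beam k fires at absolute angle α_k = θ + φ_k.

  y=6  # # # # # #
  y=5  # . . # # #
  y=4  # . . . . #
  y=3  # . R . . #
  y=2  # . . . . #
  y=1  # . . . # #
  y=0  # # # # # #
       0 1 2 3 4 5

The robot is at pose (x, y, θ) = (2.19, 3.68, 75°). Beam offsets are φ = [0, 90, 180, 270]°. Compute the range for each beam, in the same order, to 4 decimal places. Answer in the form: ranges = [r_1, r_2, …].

ranges = [2.4018, 1.2320, 2.7745, 2.9091]

beam 1: φ=0°, α=75°
  dir = (cos 75°, sin 75°) = (0.2588, 0.9659); from cell (2,3)
  next x-line at t=3.1296, next y-line at t=0.3313; Δt_x=3.8637, Δt_y=1.0353
    y: enter (2,4) at t=0.3313
    y: enter (2,5) at t=1.3666
    y: enter (2,6) at t=2.4018 ← occupied
  → r_1 = 2.4018
beam 2: φ=90°, α=165°
  dir = (cos 165°, sin 165°) = (-0.9659, 0.2588); from cell (2,3)
  next x-line at t=0.1967, next y-line at t=1.2364; Δt_x=1.0353, Δt_y=3.8637
    x: enter (1,3) at t=0.1967
    x: enter (0,3) at t=1.2320 ← occupied
  → r_2 = 1.2320
beam 3: φ=180°, α=255°
  dir = (cos 255°, sin 255°) = (-0.2588, -0.9659); from cell (2,3)
  next x-line at t=0.7341, next y-line at t=0.7040; Δt_x=3.8637, Δt_y=1.0353
    y: enter (2,2) at t=0.7040
    x: enter (1,2) at t=0.7341
    y: enter (1,1) at t=1.7393
    y: enter (1,0) at t=2.7745 ← occupied
  → r_3 = 2.7745
beam 4: φ=270°, α=345°
  dir = (cos 345°, sin 345°) = (0.9659, -0.2588); from cell (2,3)
  next x-line at t=0.8386, next y-line at t=2.6273; Δt_x=1.0353, Δt_y=3.8637
    x: enter (3,3) at t=0.8386
    x: enter (4,3) at t=1.8738
    y: enter (4,2) at t=2.6273
    x: enter (5,2) at t=2.9091 ← occupied
  → r_4 = 2.9091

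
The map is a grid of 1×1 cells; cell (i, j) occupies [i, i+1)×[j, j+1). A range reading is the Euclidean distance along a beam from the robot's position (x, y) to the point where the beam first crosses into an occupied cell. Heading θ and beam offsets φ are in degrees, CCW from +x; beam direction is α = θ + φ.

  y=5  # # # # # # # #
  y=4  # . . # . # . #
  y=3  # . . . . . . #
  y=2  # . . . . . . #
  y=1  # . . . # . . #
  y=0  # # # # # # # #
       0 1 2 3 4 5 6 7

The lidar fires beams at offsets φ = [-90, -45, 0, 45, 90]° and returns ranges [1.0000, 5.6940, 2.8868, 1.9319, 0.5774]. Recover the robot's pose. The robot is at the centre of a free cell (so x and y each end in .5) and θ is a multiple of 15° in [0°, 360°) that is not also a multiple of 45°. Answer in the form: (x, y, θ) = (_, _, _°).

(x, y, θ) = (6.5, 3.5, 240°)

The pose lattice has 21·16 = 336 candidates. Test each by forward raycasting.
  (3.5, 2.5, 150°): beam 1 = 2.8868 ≠ 1.0000 ✗
  (3.5, 1.5, 105°): beam 1 = 0.5176 ≠ 1.0000 ✗
  (1.5, 4.5, 165°): beam 1 = 0.5176 ≠ 1.0000 ✗
  (5.5, 1.5, 255°): beam 1 = 0.5176 ≠ 1.0000 ✗
  …
  (6.5, 3.5, 240°): r_1=1.0000, r_2=5.6940, r_3=2.8868, r_4=1.9319, r_5=0.5774 — all match ✓
Only this pose fits every beam.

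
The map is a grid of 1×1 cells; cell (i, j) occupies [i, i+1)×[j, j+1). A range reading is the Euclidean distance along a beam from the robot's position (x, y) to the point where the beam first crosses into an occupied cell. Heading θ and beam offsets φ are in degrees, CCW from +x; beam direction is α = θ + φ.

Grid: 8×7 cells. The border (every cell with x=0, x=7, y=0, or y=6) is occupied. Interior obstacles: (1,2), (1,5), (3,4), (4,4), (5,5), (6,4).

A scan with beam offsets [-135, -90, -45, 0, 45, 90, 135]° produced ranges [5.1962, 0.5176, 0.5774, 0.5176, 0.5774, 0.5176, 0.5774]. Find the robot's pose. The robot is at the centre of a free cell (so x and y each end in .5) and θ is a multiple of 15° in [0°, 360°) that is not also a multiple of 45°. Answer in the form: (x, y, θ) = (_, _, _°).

Candidates: 24 free-cell centres × 16 headings = 384 poses. Raycast each; keep the one whose scan matches to 4 dp.
  (1.5, 4.5, 240°): beam 1 = 0.5176 ≠ 5.1962 ✗
  (3.5, 2.5, 210°): beam 1 = 1.5529 ≠ 5.1962 ✗
  (1.5, 3.5, 15°): beam 1 = 0.5774 ≠ 5.1962 ✗
  (3.5, 2.5, 30°): beam 1 = 1.5529 ≠ 5.1962 ✗
  …
  (1.5, 1.5, 165°): r_1=5.1962, r_2=0.5176, r_3=0.5774, r_4=0.5176, r_5=0.5774, r_6=0.5176, r_7=0.5774 — all match ✓
Only this pose fits every beam.

(x, y, θ) = (1.5, 1.5, 165°)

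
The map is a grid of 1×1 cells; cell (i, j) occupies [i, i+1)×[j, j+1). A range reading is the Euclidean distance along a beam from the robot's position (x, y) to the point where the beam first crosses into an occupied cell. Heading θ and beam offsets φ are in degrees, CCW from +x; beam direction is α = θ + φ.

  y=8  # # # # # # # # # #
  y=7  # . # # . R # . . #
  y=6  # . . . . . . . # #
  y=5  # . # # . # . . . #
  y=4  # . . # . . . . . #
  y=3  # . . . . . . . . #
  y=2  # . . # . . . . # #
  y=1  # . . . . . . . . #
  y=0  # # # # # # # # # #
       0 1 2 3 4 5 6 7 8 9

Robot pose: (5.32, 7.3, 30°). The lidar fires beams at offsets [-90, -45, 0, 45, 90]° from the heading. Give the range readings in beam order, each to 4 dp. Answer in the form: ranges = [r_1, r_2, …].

ranges = [5.3600, 0.7040, 0.7852, 0.7247, 0.8083]

beam 1: φ=-90°, α=300°
  d=(0.5000,-0.8660)  start (5,7)  tX=1.3600 tY=0.3464  stride 1/|dx|=2.0000 1/|dy|=1.1547
    cross y-line → (5,6), t=0.3464
    cross x-line → (6,6), t=1.3600
    cross y-line → (6,5), t=1.5011
    cross y-line → (6,4), t=2.6558
    cross x-line → (7,4), t=3.3600
    cross y-line → (7,3), t=3.8105
    cross y-line → (7,2), t=4.9652
    cross x-line → (8,2), t=5.3600 (wall)
  → r_1 = 5.3600
beam 2: φ=-45°, α=345°
  d=(0.9659,-0.2588)  start (5,7)  tX=0.7040 tY=1.1591  stride 1/|dx|=1.0353 1/|dy|=3.8637
    cross x-line → (6,7), t=0.7040 (wall)
  → r_2 = 0.7040
beam 3: φ=0°, α=30°
  d=(0.8660,0.5000)  start (5,7)  tX=0.7852 tY=1.4000  stride 1/|dx|=1.1547 1/|dy|=2.0000
    cross x-line → (6,7), t=0.7852 (wall)
  → r_3 = 0.7852
beam 4: φ=45°, α=75°
  d=(0.2588,0.9659)  start (5,7)  tX=2.6273 tY=0.7247  stride 1/|dx|=3.8637 1/|dy|=1.0353
    cross y-line → (5,8), t=0.7247 (wall)
  → r_4 = 0.7247
beam 5: φ=90°, α=120°
  d=(-0.5000,0.8660)  start (5,7)  tX=0.6400 tY=0.8083  stride 1/|dx|=2.0000 1/|dy|=1.1547
    cross x-line → (4,7), t=0.6400
    cross y-line → (4,8), t=0.8083 (wall)
  → r_5 = 0.8083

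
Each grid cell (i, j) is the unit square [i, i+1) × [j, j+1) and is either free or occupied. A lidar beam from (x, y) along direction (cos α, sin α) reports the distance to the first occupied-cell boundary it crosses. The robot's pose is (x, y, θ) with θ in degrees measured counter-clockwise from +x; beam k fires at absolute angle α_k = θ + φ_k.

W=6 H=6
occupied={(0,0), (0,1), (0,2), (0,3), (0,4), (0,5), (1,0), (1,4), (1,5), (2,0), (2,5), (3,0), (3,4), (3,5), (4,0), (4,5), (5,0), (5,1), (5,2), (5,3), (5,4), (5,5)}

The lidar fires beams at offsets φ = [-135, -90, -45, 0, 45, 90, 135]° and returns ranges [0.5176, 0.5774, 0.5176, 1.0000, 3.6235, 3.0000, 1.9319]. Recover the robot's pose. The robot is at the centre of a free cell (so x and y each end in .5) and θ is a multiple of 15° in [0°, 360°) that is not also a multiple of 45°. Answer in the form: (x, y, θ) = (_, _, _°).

(x, y, θ) = (1.5, 1.5, 330°)

Enumerate (i+0.5, j+0.5, θ) over the 14 free cells and 16 admissible headings. For each, cast all 7 beams and compare to the given ranges.
  (2.5, 2.5, 195°): beam 1 = 1.7321 ≠ 0.5176 ✗
  (3.5, 1.5, 15°): beam 1 = 0.5774 ≠ 0.5176 ✗
  (2.5, 2.5, 345°): beam 1 = 1.7321 ≠ 0.5176 ✗
  (1.5, 3.5, 330°): beam 2 = 1.0000 ≠ 0.5774 ✗
  …
  (1.5, 1.5, 330°): r_1=0.5176, r_2=0.5774, r_3=0.5176, r_4=1.0000, r_5=3.6235, r_6=3.0000, r_7=1.9319 — all match ✓
Only this pose fits every beam.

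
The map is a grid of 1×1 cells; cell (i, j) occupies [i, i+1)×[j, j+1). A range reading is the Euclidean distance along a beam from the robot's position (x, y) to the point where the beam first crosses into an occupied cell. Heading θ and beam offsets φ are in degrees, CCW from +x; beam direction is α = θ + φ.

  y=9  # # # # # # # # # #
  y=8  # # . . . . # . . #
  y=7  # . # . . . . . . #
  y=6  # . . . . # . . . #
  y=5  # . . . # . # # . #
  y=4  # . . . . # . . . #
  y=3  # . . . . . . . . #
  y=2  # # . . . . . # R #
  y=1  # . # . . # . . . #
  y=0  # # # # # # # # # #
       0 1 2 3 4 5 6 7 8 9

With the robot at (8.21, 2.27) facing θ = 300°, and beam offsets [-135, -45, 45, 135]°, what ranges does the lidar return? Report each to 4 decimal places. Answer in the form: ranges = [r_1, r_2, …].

beam 1: φ=-135°, α=165°
  dir = (cos 165°, sin 165°) = (-0.9659, 0.2588); from cell (8,2)
  next x-line at t=0.2174, next y-line at t=2.8205; Δt_x=1.0353, Δt_y=3.8637
    x: enter (7,2) at t=0.2174 ← occupied
  → r_1 = 0.2174
beam 2: φ=-45°, α=255°
  dir = (cos 255°, sin 255°) = (-0.2588, -0.9659); from cell (8,2)
  next x-line at t=0.8114, next y-line at t=0.2795; Δt_x=3.8637, Δt_y=1.0353
    y: enter (8,1) at t=0.2795
    x: enter (7,1) at t=0.8114
    y: enter (7,0) at t=1.3148 ← occupied
  → r_2 = 1.3148
beam 3: φ=45°, α=345°
  dir = (cos 345°, sin 345°) = (0.9659, -0.2588); from cell (8,2)
  next x-line at t=0.8179, next y-line at t=1.0432; Δt_x=1.0353, Δt_y=3.8637
    x: enter (9,2) at t=0.8179 ← occupied
  → r_3 = 0.8179
beam 4: φ=135°, α=75°
  dir = (cos 75°, sin 75°) = (0.2588, 0.9659); from cell (8,2)
  next x-line at t=3.0523, next y-line at t=0.7558; Δt_x=3.8637, Δt_y=1.0353
    y: enter (8,3) at t=0.7558
    y: enter (8,4) at t=1.7910
    y: enter (8,5) at t=2.8263
    x: enter (9,5) at t=3.0523 ← occupied
  → r_4 = 3.0523

ranges = [0.2174, 1.3148, 0.8179, 3.0523]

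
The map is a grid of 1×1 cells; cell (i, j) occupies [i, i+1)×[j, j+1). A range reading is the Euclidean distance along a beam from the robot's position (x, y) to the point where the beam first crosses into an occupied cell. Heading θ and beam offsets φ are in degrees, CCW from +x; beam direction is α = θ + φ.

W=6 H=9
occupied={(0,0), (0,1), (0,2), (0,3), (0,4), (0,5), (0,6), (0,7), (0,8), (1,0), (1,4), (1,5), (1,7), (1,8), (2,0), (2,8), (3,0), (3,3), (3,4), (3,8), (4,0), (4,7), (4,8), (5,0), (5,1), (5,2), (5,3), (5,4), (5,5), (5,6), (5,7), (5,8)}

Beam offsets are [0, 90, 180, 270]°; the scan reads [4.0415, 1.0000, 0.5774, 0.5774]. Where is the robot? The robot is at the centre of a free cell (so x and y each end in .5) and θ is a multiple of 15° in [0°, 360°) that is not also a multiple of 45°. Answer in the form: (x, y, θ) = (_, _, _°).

The pose lattice has 22·16 = 352 candidates. Test each by forward raycasting.
  (2.5, 5.5, 210°): beam 1 = 0.5774 ≠ 4.0415 ✗
  (2.5, 5.5, 165°): beam 1 = 0.5176 ≠ 4.0415 ✗
  (1.5, 2.5, 300°): beam 1 = 1.7321 ≠ 4.0415 ✗
  (3.5, 7.5, 30°): beam 1 = 0.5774 ≠ 4.0415 ✗
  …
  (1.5, 1.5, 30°): r_1=4.0415, r_2=1.0000, r_3=0.5774, r_4=0.5774 — all match ✓
Unique over the lattice → pose = (1.5, 1.5, 30°).

(x, y, θ) = (1.5, 1.5, 30°)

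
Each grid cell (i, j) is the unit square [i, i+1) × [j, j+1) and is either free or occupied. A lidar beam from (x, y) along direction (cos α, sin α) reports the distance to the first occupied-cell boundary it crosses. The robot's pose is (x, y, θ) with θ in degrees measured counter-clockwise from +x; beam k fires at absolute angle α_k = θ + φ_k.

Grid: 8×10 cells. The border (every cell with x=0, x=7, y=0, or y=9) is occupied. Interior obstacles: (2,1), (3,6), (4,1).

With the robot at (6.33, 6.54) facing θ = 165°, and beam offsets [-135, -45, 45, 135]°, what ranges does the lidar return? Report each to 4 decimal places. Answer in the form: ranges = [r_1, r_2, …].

ranges = [0.7736, 2.8406, 6.1546, 1.3400]

beam 1: φ=-135°, α=30°
  direction (0.8660, 0.5000); cell (6,6); t to first gridline: x 0.7736, y 0.9200 (then +1.1547 / +2.0000)
    (7,6) via x @ 0.7736  # hit
  → r_1 = 0.7736
beam 2: φ=-45°, α=120°
  direction (-0.5000, 0.8660); cell (6,6); t to first gridline: x 0.6600, y 0.5312 (then +2.0000 / +1.1547)
    (6,7) via y @ 0.5312
    (5,7) via x @ 0.6600
    (5,8) via y @ 1.6859
    (4,8) via x @ 2.6600
    (4,9) via y @ 2.8406  # hit
  → r_2 = 2.8406
beam 3: φ=45°, α=210°
  direction (-0.8660, -0.5000); cell (6,6); t to first gridline: x 0.3811, y 1.0800 (then +1.1547 / +2.0000)
    (5,6) via x @ 0.3811
    (5,5) via y @ 1.0800
    (4,5) via x @ 1.5358
    (3,5) via x @ 2.6905
    (3,4) via y @ 3.0800
    (2,4) via x @ 3.8452
    (1,4) via x @ 4.9999
    (1,3) via y @ 5.0800
    (0,3) via x @ 6.1546  # hit
  → r_3 = 6.1546
beam 4: φ=135°, α=300°
  direction (0.5000, -0.8660); cell (6,6); t to first gridline: x 1.3400, y 0.6235 (then +2.0000 / +1.1547)
    (6,5) via y @ 0.6235
    (7,5) via x @ 1.3400  # hit
  → r_4 = 1.3400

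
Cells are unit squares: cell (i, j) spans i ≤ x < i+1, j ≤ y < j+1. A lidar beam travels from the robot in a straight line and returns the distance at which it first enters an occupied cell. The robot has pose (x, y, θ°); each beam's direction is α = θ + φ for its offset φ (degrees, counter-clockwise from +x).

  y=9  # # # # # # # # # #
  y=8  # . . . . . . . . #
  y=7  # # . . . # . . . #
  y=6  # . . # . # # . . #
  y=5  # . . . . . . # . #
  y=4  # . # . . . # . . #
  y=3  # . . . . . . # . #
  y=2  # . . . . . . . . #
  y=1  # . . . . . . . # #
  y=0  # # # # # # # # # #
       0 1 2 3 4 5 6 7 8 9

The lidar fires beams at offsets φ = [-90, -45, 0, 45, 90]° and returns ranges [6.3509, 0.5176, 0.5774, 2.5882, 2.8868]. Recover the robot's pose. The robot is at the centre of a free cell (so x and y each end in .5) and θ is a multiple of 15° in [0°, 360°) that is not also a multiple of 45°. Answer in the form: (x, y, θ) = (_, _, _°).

(x, y, θ) = (4.5, 6.5, 30°)

Candidates: 54 free-cell centres × 16 headings = 864 poses. Raycast each; keep the one whose scan matches to 4 dp.
  (6.5, 7.5, 150°): beam 1 = 1.7321 ≠ 6.3509 ✗
  (2.5, 6.5, 30°): beam 5 = 1.0000 ≠ 2.8868 ✗
  (2.5, 1.5, 210°): beam 1 = 3.0000 ≠ 6.3509 ✗
  …
  (4.5, 6.5, 30°): r_1=6.3509, r_2=0.5176, r_3=0.5774, r_4=2.5882, r_5=2.8868 — all match ✓
Unique over the lattice → pose = (4.5, 6.5, 30°).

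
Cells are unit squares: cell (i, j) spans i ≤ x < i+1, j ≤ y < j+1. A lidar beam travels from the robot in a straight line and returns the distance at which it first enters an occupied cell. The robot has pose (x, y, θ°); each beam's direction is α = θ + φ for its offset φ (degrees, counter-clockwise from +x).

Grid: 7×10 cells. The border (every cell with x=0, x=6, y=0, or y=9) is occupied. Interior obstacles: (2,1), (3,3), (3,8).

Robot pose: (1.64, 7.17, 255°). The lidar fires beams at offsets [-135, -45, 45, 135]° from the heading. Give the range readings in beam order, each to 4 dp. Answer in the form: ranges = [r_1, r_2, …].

beam 1: φ=-135°, α=120°
  direction (-0.5000, 0.8660); cell (1,7); t to first gridline: x 1.2800, y 0.9584 (then +2.0000 / +1.1547)
    (1,8) via y @ 0.9584
    (0,8) via x @ 1.2800  # hit
  → r_1 = 1.2800
beam 2: φ=-45°, α=210°
  direction (-0.8660, -0.5000); cell (1,7); t to first gridline: x 0.7390, y 0.3400 (then +1.1547 / +2.0000)
    (1,6) via y @ 0.3400
    (0,6) via x @ 0.7390  # hit
  → r_2 = 0.7390
beam 3: φ=45°, α=300°
  direction (0.5000, -0.8660); cell (1,7); t to first gridline: x 0.7200, y 0.1963 (then +2.0000 / +1.1547)
    (1,6) via y @ 0.1963
    (2,6) via x @ 0.7200
    (2,5) via y @ 1.3510
    (2,4) via y @ 2.5057
    (3,4) via x @ 2.7200
    (3,3) via y @ 3.6604  # hit
  → r_3 = 3.6604
beam 4: φ=135°, α=30°
  direction (0.8660, 0.5000); cell (1,7); t to first gridline: x 0.4157, y 1.6600 (then +1.1547 / +2.0000)
    (2,7) via x @ 0.4157
    (3,7) via x @ 1.5704
    (3,8) via y @ 1.6600  # hit
  → r_4 = 1.6600

ranges = [1.2800, 0.7390, 3.6604, 1.6600]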